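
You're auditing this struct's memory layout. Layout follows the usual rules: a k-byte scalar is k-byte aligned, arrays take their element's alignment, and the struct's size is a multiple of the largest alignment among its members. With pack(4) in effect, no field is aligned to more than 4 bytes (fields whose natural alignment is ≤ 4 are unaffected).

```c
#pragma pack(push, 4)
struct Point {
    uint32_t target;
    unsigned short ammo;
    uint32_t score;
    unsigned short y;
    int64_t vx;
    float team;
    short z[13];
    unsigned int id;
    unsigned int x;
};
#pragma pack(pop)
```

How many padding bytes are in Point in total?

6

@0: target [4B, align 4] → 4
@4: ammo [2B, align 2] → 6
+2 pad (align 4)
@8: score [4B, align 4] → 12
@12: y [2B, align 2] → 14
+2 pad (align 4)
@16: vx [8B, align 4] → 24
@24: team [4B, align 4] → 28
@28: z [26B, align 2] → 54
+2 pad (align 4)
@56: id [4B, align 4] → 60
@60: x [4B, align 4] → 64
size 64, align 4
data bytes 58, size 64 → padding 6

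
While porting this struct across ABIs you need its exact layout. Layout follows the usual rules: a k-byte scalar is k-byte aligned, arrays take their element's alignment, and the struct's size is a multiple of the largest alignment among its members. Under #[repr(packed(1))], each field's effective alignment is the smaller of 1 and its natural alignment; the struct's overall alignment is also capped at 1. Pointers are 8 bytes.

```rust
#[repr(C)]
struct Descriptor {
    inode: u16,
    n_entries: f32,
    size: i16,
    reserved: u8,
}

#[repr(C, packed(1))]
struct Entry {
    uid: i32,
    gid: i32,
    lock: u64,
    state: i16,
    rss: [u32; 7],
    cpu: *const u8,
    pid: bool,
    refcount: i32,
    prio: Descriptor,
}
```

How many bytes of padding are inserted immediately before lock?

0

Descriptor: inode at 0 (size 2, align 2) → ends 2; pad 2 to align 4 for n_entries; n_entries at 4 (size 4, align 4) → ends 8; size at 8 (size 2, align 2) → ends 10; reserved at 10 (size 1, align 1) → ends 11; tail pad 1 to reach multiple of 4; total 12 bytes, alignment 4
uid at 0 (size 4, align 1) → ends 4
gid at 4 (size 4, align 1) → ends 8
lock at 8 (size 8, align 1) → ends 16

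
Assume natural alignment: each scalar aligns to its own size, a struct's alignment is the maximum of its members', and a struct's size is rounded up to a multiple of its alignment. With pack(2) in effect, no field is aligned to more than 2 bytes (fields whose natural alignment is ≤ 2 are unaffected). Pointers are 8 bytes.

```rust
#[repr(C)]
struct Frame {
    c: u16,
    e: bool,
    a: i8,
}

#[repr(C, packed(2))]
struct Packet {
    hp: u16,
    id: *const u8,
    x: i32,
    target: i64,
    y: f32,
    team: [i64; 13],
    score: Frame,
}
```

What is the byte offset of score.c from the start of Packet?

130

Frame: 0..2  c  (2B, 2-aligned); 2..3  e  (1B, 1-aligned); 3..4  a  (1B, 1-aligned); sizeof = 4, alignof = 2
0..2  hp  (2B, 2-aligned)
2..10  id  (8B, 2-aligned)
10..14  x  (4B, 2-aligned)
14..22  target  (8B, 2-aligned)
22..26  y  (4B, 2-aligned)
26..130  team  (104B, 2-aligned)
130..134  score  (4B, 2-aligned)
within Frame: c at 0
130 + 0 = 130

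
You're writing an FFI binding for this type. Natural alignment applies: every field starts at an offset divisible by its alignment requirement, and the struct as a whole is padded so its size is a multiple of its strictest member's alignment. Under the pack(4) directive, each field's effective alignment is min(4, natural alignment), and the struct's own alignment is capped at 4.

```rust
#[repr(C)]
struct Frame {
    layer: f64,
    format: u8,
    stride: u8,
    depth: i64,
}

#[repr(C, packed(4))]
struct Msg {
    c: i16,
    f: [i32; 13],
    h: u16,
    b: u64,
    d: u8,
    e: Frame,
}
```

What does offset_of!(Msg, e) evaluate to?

72

Frame: 0..8  layer  (8B, 8-aligned); 8..9  format  (1B, 1-aligned); 9..10  stride  (1B, 1-aligned); 10..16  -- padding (6B); 16..24  depth  (8B, 8-aligned); sizeof = 24, alignof = 8
0..2  c  (2B, 2-aligned)
2..4  -- padding (2B)
4..56  f  (52B, 4-aligned)
56..58  h  (2B, 2-aligned)
58..60  -- padding (2B)
60..68  b  (8B, 4-aligned)
68..69  d  (1B, 1-aligned)
69..72  -- padding (3B)
72..96  e  (24B, 4-aligned)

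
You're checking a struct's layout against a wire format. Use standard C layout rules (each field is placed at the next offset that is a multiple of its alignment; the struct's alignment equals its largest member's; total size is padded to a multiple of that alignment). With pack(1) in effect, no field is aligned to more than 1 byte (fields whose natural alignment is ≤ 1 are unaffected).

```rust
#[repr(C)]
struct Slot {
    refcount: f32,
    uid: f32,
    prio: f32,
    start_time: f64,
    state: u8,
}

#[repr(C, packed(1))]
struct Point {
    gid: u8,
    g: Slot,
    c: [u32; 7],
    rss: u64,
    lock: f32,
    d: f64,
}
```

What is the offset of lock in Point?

Slot: 0..4  refcount  (4B, 4-aligned); 4..8  uid  (4B, 4-aligned); 8..12  prio  (4B, 4-aligned); 12..16  -- padding (4B); 16..24  start_time  (8B, 8-aligned); 24..25  state  (1B, 1-aligned); 25..32  -- tail padding (7B); sizeof = 32, alignof = 8
0..1  gid  (1B, 1-aligned)
1..33  g  (32B, 1-aligned)
33..61  c  (28B, 1-aligned)
61..69  rss  (8B, 1-aligned)
69..73  lock  (4B, 1-aligned)

69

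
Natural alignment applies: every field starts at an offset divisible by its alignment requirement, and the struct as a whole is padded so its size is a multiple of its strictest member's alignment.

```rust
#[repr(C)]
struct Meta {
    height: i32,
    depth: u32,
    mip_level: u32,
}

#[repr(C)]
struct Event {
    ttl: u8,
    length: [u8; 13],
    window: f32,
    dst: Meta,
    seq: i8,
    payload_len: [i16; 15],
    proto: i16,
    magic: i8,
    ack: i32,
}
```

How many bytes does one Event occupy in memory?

72 bytes

Meta: @0: height [4B, align 4] → 4; @4: depth [4B, align 4] → 8; @8: mip_level [4B, align 4] → 12; size 12, align 4
@0: ttl [1B, align 1] → 1
@1: length [13B, align 1] → 14
+2 pad (align 4)
@16: window [4B, align 4] → 20
@20: dst [12B, align 4] → 32
@32: seq [1B, align 1] → 33
+1 pad (align 2)
@34: payload_len [30B, align 2] → 64
@64: proto [2B, align 2] → 66
@66: magic [1B, align 1] → 67
+1 pad (align 4)
@68: ack [4B, align 4] → 72
size 72, align 4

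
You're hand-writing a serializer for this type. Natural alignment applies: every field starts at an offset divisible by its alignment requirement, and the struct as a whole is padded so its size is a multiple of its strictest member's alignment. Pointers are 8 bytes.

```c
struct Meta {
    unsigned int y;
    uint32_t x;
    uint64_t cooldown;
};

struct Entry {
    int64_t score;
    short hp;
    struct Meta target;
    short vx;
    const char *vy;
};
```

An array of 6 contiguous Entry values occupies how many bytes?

Meta: y at 0 (size 4, align 4) → ends 4; x at 4 (size 4, align 4) → ends 8; cooldown at 8 (size 8, align 8) → ends 16; total 16 bytes, alignment 8
score at 0 (size 8, align 8) → ends 8
hp at 8 (size 2, align 2) → ends 10
pad 6 to align 8 for target
target at 16 (size 16, align 8) → ends 32
vx at 32 (size 2, align 2) → ends 34
pad 6 to align 8 for vy
vy at 40 (size 8, align 8) → ends 48
total 48 bytes, alignment 8
array of 6: 6 × 48 = 288

288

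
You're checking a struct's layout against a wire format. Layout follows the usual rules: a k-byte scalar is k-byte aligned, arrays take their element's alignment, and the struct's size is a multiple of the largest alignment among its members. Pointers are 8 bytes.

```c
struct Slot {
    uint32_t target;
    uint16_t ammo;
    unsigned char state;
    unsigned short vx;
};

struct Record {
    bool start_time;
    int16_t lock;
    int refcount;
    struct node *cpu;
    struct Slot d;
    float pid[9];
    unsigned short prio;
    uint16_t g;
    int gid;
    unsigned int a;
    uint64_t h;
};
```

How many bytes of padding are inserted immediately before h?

4

Slot: @0: target [4B, align 4] → 4; @4: ammo [2B, align 2] → 6; @6: state [1B, align 1] → 7; +1 pad (align 2); @8: vx [2B, align 2] → 10; +2 tail pad (align 4); size 12, align 4
@0: start_time [1B, align 1] → 1
+1 pad (align 2)
@2: lock [2B, align 2] → 4
@4: refcount [4B, align 4] → 8
@8: cpu [8B, align 8] → 16
@16: d [12B, align 4] → 28
@28: pid [36B, align 4] → 64
@64: prio [2B, align 2] → 66
@66: g [2B, align 2] → 68
@68: gid [4B, align 4] → 72
@72: a [4B, align 4] → 76
+4 pad (align 8)
@80: h [8B, align 8] → 88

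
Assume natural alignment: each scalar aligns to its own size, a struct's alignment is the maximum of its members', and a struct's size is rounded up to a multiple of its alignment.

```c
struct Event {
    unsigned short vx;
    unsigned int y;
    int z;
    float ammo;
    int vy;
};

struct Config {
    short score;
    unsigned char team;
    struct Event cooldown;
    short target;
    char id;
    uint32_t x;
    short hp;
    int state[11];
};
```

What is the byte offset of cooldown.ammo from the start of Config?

Event: @0: vx [2B, align 2] → 2; +2 pad (align 4); @4: y [4B, align 4] → 8; @8: z [4B, align 4] → 12; @12: ammo [4B, align 4] → 16; @16: vy [4B, align 4] → 20; size 20, align 4
@0: score [2B, align 2] → 2
@2: team [1B, align 1] → 3
+1 pad (align 4)
@4: cooldown [20B, align 4] → 24
within Event: ammo at 12
4 + 12 = 16

16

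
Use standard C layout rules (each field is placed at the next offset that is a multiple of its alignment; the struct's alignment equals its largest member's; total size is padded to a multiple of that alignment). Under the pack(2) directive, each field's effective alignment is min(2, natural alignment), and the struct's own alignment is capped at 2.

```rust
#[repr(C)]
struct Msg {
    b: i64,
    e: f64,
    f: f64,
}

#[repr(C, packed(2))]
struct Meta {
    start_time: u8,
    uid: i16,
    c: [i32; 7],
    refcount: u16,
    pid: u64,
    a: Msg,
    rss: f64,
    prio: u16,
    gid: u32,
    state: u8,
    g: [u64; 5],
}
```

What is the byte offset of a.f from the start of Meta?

Msg: 0..8  b  (8B, 8-aligned); 8..16  e  (8B, 8-aligned); 16..24  f  (8B, 8-aligned); sizeof = 24, alignof = 8
0..1  start_time  (1B, 1-aligned)
1..2  -- padding (1B)
2..4  uid  (2B, 2-aligned)
4..32  c  (28B, 2-aligned)
32..34  refcount  (2B, 2-aligned)
34..42  pid  (8B, 2-aligned)
42..66  a  (24B, 2-aligned)
within Msg: f at 16
42 + 16 = 58

58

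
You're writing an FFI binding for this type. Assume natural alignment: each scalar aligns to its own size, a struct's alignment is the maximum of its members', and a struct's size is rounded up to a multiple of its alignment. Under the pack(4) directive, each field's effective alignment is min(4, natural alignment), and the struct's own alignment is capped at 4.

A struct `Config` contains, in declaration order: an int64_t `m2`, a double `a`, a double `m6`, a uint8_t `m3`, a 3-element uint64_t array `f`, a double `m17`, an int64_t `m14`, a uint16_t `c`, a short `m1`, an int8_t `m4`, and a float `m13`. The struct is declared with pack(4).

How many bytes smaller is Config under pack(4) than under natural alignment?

natural layout:
  0..8  m2  (8B, 8-aligned)
  8..16  a  (8B, 8-aligned)
  16..24  m6  (8B, 8-aligned)
  24..25  m3  (1B, 1-aligned)
  25..32  -- padding (7B)
  32..56  f  (24B, 8-aligned)
  56..64  m17  (8B, 8-aligned)
  64..72  m14  (8B, 8-aligned)
  72..74  c  (2B, 2-aligned)
  74..76  m1  (2B, 2-aligned)
  76..77  m4  (1B, 1-aligned)
  77..80  -- padding (3B)
  80..84  m13  (4B, 4-aligned)
  84..88  -- tail padding (4B)
  sizeof = 88, alignof = 8
packed(4) layout:
  0..8  m2  (8B, 4-aligned)
  8..16  a  (8B, 4-aligned)
  16..24  m6  (8B, 4-aligned)
  24..25  m3  (1B, 1-aligned)
  25..28  -- padding (3B)
  28..52  f  (24B, 4-aligned)
  52..60  m17  (8B, 4-aligned)
  60..68  m14  (8B, 4-aligned)
  68..70  c  (2B, 2-aligned)
  70..72  m1  (2B, 2-aligned)
  72..73  m4  (1B, 1-aligned)
  73..76  -- padding (3B)
  76..80  m13  (4B, 4-aligned)
  sizeof = 80, alignof = 4
88 − 80 = 8

8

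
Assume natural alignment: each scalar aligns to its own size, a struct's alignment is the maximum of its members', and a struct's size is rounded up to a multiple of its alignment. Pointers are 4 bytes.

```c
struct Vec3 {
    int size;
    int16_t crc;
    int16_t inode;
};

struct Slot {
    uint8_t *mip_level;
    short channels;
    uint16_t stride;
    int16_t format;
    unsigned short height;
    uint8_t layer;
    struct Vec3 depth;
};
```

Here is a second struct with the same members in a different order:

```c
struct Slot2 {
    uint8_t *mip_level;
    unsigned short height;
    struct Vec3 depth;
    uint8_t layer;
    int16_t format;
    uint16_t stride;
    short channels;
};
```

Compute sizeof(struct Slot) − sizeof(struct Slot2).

Vec3: @0: size [4B, align 4] → 4; @4: crc [2B, align 2] → 6; @6: inode [2B, align 2] → 8; size 8, align 4
@0: mip_level [4B, align 4] → 4
@4: channels [2B, align 2] → 6
@6: stride [2B, align 2] → 8
@8: format [2B, align 2] → 10
@10: height [2B, align 2] → 12
@12: layer [1B, align 1] → 13
+3 pad (align 4)
@16: depth [8B, align 4] → 24
size 24, align 4
— Slot2 —
@0: mip_level [4B, align 4] → 4
@4: height [2B, align 2] → 6
+2 pad (align 4)
@8: depth [8B, align 4] → 16
@16: layer [1B, align 1] → 17
+1 pad (align 2)
@18: format [2B, align 2] → 20
@20: stride [2B, align 2] → 22
@22: channels [2B, align 2] → 24
size 24, align 4
24 − 24 = 0

0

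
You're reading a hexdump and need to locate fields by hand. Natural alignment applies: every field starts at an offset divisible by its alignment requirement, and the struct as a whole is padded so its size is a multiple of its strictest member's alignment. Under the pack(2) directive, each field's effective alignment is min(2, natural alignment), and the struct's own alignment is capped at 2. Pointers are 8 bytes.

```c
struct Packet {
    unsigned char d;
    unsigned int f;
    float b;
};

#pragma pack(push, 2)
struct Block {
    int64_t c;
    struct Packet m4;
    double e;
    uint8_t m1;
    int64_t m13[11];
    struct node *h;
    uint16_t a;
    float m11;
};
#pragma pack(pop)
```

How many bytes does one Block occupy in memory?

132 bytes

Packet: @0: d [1B, align 1] → 1; +3 pad (align 4); @4: f [4B, align 4] → 8; @8: b [4B, align 4] → 12; size 12, align 4
@0: c [8B, align 2] → 8
@8: m4 [12B, align 2] → 20
@20: e [8B, align 2] → 28
@28: m1 [1B, align 1] → 29
+1 pad (align 2)
@30: m13 [88B, align 2] → 118
@118: h [8B, align 2] → 126
@126: a [2B, align 2] → 128
@128: m11 [4B, align 2] → 132
size 132, align 2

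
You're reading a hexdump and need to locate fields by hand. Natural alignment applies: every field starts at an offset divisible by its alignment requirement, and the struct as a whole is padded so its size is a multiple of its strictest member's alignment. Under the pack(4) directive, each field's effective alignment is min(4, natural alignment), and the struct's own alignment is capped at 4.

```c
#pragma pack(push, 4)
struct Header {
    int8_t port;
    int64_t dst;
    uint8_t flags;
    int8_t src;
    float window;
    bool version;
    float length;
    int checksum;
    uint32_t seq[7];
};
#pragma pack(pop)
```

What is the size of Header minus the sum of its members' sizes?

port at 0 (size 1, align 1) → ends 1
pad 3 to align 4 for dst
dst at 4 (size 8, align 4) → ends 12
flags at 12 (size 1, align 1) → ends 13
src at 13 (size 1, align 1) → ends 14
pad 2 to align 4 for window
window at 16 (size 4, align 4) → ends 20
version at 20 (size 1, align 1) → ends 21
pad 3 to align 4 for length
length at 24 (size 4, align 4) → ends 28
checksum at 28 (size 4, align 4) → ends 32
seq at 32 (size 28, align 4) → ends 60
total 60 bytes, alignment 4
data bytes 52, size 60 → padding 8

8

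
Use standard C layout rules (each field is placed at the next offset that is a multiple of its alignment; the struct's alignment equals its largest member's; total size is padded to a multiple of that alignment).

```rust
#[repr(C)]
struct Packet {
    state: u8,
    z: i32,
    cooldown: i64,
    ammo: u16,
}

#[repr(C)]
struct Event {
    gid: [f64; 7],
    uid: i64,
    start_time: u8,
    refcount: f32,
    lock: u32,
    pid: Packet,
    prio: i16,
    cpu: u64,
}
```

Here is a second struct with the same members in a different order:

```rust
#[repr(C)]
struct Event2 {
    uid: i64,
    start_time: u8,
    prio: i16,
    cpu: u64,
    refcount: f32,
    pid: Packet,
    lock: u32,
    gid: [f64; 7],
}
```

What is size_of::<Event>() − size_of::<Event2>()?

Packet: state at 0 (size 1, align 1) → ends 1; pad 3 to align 4 for z; z at 4 (size 4, align 4) → ends 8; cooldown at 8 (size 8, align 8) → ends 16; ammo at 16 (size 2, align 2) → ends 18; tail pad 6 to reach multiple of 8; total 24 bytes, alignment 8
gid at 0 (size 56, align 8) → ends 56
uid at 56 (size 8, align 8) → ends 64
start_time at 64 (size 1, align 1) → ends 65
pad 3 to align 4 for refcount
refcount at 68 (size 4, align 4) → ends 72
lock at 72 (size 4, align 4) → ends 76
pad 4 to align 8 for pid
pid at 80 (size 24, align 8) → ends 104
prio at 104 (size 2, align 2) → ends 106
pad 6 to align 8 for cpu
cpu at 112 (size 8, align 8) → ends 120
total 120 bytes, alignment 8
— Event2 —
uid at 0 (size 8, align 8) → ends 8
start_time at 8 (size 1, align 1) → ends 9
pad 1 to align 2 for prio
prio at 10 (size 2, align 2) → ends 12
pad 4 to align 8 for cpu
cpu at 16 (size 8, align 8) → ends 24
refcount at 24 (size 4, align 4) → ends 28
pad 4 to align 8 for pid
pid at 32 (size 24, align 8) → ends 56
lock at 56 (size 4, align 4) → ends 60
pad 4 to align 8 for gid
gid at 64 (size 56, align 8) → ends 120
total 120 bytes, alignment 8
120 − 120 = 0

0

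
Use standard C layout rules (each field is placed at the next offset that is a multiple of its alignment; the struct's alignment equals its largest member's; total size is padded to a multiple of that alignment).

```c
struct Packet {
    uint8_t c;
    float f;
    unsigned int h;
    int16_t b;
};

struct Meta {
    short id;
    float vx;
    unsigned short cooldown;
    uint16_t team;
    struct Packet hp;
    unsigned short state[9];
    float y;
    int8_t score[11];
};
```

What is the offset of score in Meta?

52

Packet: 0..1  c  (1B, 1-aligned); 1..4  -- padding (3B); 4..8  f  (4B, 4-aligned); 8..12  h  (4B, 4-aligned); 12..14  b  (2B, 2-aligned); 14..16  -- tail padding (2B); sizeof = 16, alignof = 4
0..2  id  (2B, 2-aligned)
2..4  -- padding (2B)
4..8  vx  (4B, 4-aligned)
8..10  cooldown  (2B, 2-aligned)
10..12  team  (2B, 2-aligned)
12..28  hp  (16B, 4-aligned)
28..46  state  (18B, 2-aligned)
46..48  -- padding (2B)
48..52  y  (4B, 4-aligned)
52..63  score  (11B, 1-aligned)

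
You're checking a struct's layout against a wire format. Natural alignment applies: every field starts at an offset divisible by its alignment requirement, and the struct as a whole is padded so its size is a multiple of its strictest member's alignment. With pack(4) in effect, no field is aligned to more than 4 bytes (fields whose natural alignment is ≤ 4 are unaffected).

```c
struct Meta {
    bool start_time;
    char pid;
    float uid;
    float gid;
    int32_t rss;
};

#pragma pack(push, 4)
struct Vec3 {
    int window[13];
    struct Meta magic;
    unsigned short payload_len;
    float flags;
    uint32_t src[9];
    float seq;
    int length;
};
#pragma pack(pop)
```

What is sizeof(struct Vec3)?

120 bytes

Meta: 0..1  start_time  (1B, 1-aligned); 1..2  pid  (1B, 1-aligned); 2..4  -- padding (2B); 4..8  uid  (4B, 4-aligned); 8..12  gid  (4B, 4-aligned); 12..16  rss  (4B, 4-aligned); sizeof = 16, alignof = 4
0..52  window  (52B, 4-aligned)
52..68  magic  (16B, 4-aligned)
68..70  payload_len  (2B, 2-aligned)
70..72  -- padding (2B)
72..76  flags  (4B, 4-aligned)
76..112  src  (36B, 4-aligned)
112..116  seq  (4B, 4-aligned)
116..120  length  (4B, 4-aligned)
sizeof = 120, alignof = 4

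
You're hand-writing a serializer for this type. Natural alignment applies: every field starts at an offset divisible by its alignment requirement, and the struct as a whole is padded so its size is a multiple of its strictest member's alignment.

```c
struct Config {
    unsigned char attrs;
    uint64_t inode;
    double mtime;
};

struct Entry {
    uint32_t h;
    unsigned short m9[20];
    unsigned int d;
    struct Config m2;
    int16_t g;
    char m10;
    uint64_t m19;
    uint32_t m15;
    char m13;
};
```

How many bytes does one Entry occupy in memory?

96 bytes

Config: attrs at 0 (size 1, align 1) → ends 1; pad 7 to align 8 for inode; inode at 8 (size 8, align 8) → ends 16; mtime at 16 (size 8, align 8) → ends 24; total 24 bytes, alignment 8
h at 0 (size 4, align 4) → ends 4
m9 at 4 (size 40, align 2) → ends 44
d at 44 (size 4, align 4) → ends 48
m2 at 48 (size 24, align 8) → ends 72
g at 72 (size 2, align 2) → ends 74
m10 at 74 (size 1, align 1) → ends 75
pad 5 to align 8 for m19
m19 at 80 (size 8, align 8) → ends 88
m15 at 88 (size 4, align 4) → ends 92
m13 at 92 (size 1, align 1) → ends 93
tail pad 3 to reach multiple of 8
total 96 bytes, alignment 8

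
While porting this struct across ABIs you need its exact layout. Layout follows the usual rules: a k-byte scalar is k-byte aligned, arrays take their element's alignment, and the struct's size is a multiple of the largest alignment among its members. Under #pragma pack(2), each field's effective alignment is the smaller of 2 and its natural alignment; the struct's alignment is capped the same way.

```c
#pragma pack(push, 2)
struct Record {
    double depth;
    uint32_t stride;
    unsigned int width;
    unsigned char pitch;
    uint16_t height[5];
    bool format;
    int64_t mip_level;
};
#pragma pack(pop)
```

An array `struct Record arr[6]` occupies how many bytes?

@0: depth [8B, align 2] → 8
@8: stride [4B, align 2] → 12
@12: width [4B, align 2] → 16
@16: pitch [1B, align 1] → 17
+1 pad (align 2)
@18: height [10B, align 2] → 28
@28: format [1B, align 1] → 29
+1 pad (align 2)
@30: mip_level [8B, align 2] → 38
size 38, align 2
array of 6: 6 × 38 = 228

228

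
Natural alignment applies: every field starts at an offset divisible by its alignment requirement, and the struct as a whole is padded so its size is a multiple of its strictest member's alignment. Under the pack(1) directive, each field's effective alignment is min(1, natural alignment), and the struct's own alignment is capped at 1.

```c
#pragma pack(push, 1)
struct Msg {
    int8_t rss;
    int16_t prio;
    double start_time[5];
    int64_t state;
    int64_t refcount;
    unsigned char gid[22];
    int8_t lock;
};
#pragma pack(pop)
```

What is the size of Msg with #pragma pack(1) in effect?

@0: rss [1B, align 1] → 1
@1: prio [2B, align 1] → 3
@3: start_time [40B, align 1] → 43
@43: state [8B, align 1] → 51
@51: refcount [8B, align 1] → 59
@59: gid [22B, align 1] → 81
@81: lock [1B, align 1] → 82
size 82, align 1

82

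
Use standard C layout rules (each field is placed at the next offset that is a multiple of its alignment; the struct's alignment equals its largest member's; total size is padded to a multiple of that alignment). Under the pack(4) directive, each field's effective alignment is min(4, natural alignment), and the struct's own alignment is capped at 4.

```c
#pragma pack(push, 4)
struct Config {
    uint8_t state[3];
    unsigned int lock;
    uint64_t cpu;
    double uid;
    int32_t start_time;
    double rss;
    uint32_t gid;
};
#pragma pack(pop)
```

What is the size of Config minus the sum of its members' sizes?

0..3  state  (3B, 1-aligned)
3..4  -- padding (1B)
4..8  lock  (4B, 4-aligned)
8..16  cpu  (8B, 4-aligned)
16..24  uid  (8B, 4-aligned)
24..28  start_time  (4B, 4-aligned)
28..36  rss  (8B, 4-aligned)
36..40  gid  (4B, 4-aligned)
sizeof = 40, alignof = 4
data bytes 39, size 40 → padding 1

1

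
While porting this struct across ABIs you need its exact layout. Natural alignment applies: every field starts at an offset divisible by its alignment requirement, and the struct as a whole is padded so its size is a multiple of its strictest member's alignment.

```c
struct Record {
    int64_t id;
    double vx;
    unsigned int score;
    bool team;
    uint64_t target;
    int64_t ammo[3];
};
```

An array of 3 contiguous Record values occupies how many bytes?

168

0..8  id  (8B, 8-aligned)
8..16  vx  (8B, 8-aligned)
16..20  score  (4B, 4-aligned)
20..21  team  (1B, 1-aligned)
21..24  -- padding (3B)
24..32  target  (8B, 8-aligned)
32..56  ammo  (24B, 8-aligned)
sizeof = 56, alignof = 8
array of 3: 3 × 56 = 168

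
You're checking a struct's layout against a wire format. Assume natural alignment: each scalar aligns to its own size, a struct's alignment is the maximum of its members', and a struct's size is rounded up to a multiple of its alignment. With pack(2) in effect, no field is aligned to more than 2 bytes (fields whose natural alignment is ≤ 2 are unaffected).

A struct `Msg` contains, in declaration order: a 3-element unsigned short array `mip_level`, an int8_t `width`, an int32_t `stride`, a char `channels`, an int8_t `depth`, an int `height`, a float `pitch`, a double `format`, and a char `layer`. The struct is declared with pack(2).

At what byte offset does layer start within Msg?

30

0..6  mip_level  (6B, 2-aligned)
6..7  width  (1B, 1-aligned)
7..8  -- padding (1B)
8..12  stride  (4B, 2-aligned)
12..13  channels  (1B, 1-aligned)
13..14  depth  (1B, 1-aligned)
14..18  height  (4B, 2-aligned)
18..22  pitch  (4B, 2-aligned)
22..30  format  (8B, 2-aligned)
30..31  layer  (1B, 1-aligned)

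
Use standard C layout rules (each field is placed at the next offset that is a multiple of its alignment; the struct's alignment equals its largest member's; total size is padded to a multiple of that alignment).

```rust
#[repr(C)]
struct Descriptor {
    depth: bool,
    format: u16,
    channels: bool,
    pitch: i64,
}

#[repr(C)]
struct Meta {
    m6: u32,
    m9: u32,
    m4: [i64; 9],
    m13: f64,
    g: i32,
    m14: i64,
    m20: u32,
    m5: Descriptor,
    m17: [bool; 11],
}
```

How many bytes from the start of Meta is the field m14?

Descriptor: 0..1  depth  (1B, 1-aligned); 1..2  -- padding (1B); 2..4  format  (2B, 2-aligned); 4..5  channels  (1B, 1-aligned); 5..8  -- padding (3B); 8..16  pitch  (8B, 8-aligned); sizeof = 16, alignof = 8
0..4  m6  (4B, 4-aligned)
4..8  m9  (4B, 4-aligned)
8..80  m4  (72B, 8-aligned)
80..88  m13  (8B, 8-aligned)
88..92  g  (4B, 4-aligned)
92..96  -- padding (4B)
96..104  m14  (8B, 8-aligned)

96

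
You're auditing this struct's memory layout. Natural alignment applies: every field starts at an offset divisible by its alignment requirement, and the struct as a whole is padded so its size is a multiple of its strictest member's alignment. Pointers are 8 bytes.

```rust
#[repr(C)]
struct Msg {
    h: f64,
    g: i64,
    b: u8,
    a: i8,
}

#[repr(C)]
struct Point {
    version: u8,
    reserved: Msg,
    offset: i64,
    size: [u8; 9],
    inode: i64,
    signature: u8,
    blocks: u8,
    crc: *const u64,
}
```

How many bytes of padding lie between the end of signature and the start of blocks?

Msg: @0: h [8B, align 8] → 8; @8: g [8B, align 8] → 16; @16: b [1B, align 1] → 17; @17: a [1B, align 1] → 18; +6 tail pad (align 8); size 24, align 8
@0: version [1B, align 1] → 1
+7 pad (align 8)
@8: reserved [24B, align 8] → 32
@32: offset [8B, align 8] → 40
@40: size [9B, align 1] → 49
+7 pad (align 8)
@56: inode [8B, align 8] → 64
@64: signature [1B, align 1] → 65
@65: blocks [1B, align 1] → 66

0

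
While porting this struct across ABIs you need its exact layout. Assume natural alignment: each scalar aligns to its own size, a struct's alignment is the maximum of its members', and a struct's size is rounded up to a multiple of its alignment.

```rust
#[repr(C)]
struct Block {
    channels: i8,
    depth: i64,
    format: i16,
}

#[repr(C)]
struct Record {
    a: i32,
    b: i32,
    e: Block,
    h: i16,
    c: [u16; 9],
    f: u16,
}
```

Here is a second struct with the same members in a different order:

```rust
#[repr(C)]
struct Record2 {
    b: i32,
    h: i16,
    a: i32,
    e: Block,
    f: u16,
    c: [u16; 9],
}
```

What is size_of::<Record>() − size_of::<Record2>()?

Block: 0..1  channels  (1B, 1-aligned); 1..8  -- padding (7B); 8..16  depth  (8B, 8-aligned); 16..18  format  (2B, 2-aligned); 18..24  -- tail padding (6B); sizeof = 24, alignof = 8
0..4  a  (4B, 4-aligned)
4..8  b  (4B, 4-aligned)
8..32  e  (24B, 8-aligned)
32..34  h  (2B, 2-aligned)
34..52  c  (18B, 2-aligned)
52..54  f  (2B, 2-aligned)
54..56  -- tail padding (2B)
sizeof = 56, alignof = 8
— Record2 —
0..4  b  (4B, 4-aligned)
4..6  h  (2B, 2-aligned)
6..8  -- padding (2B)
8..12  a  (4B, 4-aligned)
12..16  -- padding (4B)
16..40  e  (24B, 8-aligned)
40..42  f  (2B, 2-aligned)
42..60  c  (18B, 2-aligned)
60..64  -- tail padding (4B)
sizeof = 64, alignof = 8
56 − 64 = -8

-8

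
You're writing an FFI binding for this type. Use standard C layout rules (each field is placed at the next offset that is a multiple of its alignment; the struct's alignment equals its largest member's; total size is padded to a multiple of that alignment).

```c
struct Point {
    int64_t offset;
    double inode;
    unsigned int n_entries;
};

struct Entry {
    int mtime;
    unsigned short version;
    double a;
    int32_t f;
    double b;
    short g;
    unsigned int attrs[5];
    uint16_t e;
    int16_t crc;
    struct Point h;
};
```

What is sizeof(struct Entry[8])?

Point: offset at 0 (size 8, align 8) → ends 8; inode at 8 (size 8, align 8) → ends 16; n_entries at 16 (size 4, align 4) → ends 20; tail pad 4 to reach multiple of 8; total 24 bytes, alignment 8
mtime at 0 (size 4, align 4) → ends 4
version at 4 (size 2, align 2) → ends 6
pad 2 to align 8 for a
a at 8 (size 8, align 8) → ends 16
f at 16 (size 4, align 4) → ends 20
pad 4 to align 8 for b
b at 24 (size 8, align 8) → ends 32
g at 32 (size 2, align 2) → ends 34
pad 2 to align 4 for attrs
attrs at 36 (size 20, align 4) → ends 56
e at 56 (size 2, align 2) → ends 58
crc at 58 (size 2, align 2) → ends 60
pad 4 to align 8 for h
h at 64 (size 24, align 8) → ends 88
total 88 bytes, alignment 8
array of 8: 8 × 88 = 704

704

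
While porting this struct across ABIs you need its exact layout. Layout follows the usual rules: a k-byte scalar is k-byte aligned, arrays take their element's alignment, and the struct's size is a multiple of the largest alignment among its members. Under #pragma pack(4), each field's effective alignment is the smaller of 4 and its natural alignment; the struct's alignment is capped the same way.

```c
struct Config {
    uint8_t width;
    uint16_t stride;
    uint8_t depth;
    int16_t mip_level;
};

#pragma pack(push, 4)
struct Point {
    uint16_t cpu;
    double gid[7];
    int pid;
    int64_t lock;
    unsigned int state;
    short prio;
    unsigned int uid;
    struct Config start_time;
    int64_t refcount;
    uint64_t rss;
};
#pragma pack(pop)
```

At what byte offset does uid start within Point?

80

Config: 0..1  width  (1B, 1-aligned); 1..2  -- padding (1B); 2..4  stride  (2B, 2-aligned); 4..5  depth  (1B, 1-aligned); 5..6  -- padding (1B); 6..8  mip_level  (2B, 2-aligned); sizeof = 8, alignof = 2
0..2  cpu  (2B, 2-aligned)
2..4  -- padding (2B)
4..60  gid  (56B, 4-aligned)
60..64  pid  (4B, 4-aligned)
64..72  lock  (8B, 4-aligned)
72..76  state  (4B, 4-aligned)
76..78  prio  (2B, 2-aligned)
78..80  -- padding (2B)
80..84  uid  (4B, 4-aligned)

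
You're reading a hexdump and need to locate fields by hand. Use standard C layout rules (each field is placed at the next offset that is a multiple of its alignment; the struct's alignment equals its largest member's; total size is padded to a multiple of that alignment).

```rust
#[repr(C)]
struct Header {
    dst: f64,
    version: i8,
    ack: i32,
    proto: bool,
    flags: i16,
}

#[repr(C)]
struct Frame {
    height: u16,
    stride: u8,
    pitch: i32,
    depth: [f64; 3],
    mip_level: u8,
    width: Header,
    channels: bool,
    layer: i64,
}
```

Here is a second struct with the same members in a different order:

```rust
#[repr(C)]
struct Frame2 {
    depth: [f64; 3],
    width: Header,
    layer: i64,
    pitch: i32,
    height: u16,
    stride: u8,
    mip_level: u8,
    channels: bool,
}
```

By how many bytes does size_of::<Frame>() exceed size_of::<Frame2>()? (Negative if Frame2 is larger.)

8

Header: 0..8  dst  (8B, 8-aligned); 8..9  version  (1B, 1-aligned); 9..12  -- padding (3B); 12..16  ack  (4B, 4-aligned); 16..17  proto  (1B, 1-aligned); 17..18  -- padding (1B); 18..20  flags  (2B, 2-aligned); 20..24  -- tail padding (4B); sizeof = 24, alignof = 8
0..2  height  (2B, 2-aligned)
2..3  stride  (1B, 1-aligned)
3..4  -- padding (1B)
4..8  pitch  (4B, 4-aligned)
8..32  depth  (24B, 8-aligned)
32..33  mip_level  (1B, 1-aligned)
33..40  -- padding (7B)
40..64  width  (24B, 8-aligned)
64..65  channels  (1B, 1-aligned)
65..72  -- padding (7B)
72..80  layer  (8B, 8-aligned)
sizeof = 80, alignof = 8
— Frame2 —
0..24  depth  (24B, 8-aligned)
24..48  width  (24B, 8-aligned)
48..56  layer  (8B, 8-aligned)
56..60  pitch  (4B, 4-aligned)
60..62  height  (2B, 2-aligned)
62..63  stride  (1B, 1-aligned)
63..64  mip_level  (1B, 1-aligned)
64..65  channels  (1B, 1-aligned)
65..72  -- tail padding (7B)
sizeof = 72, alignof = 8
80 − 72 = 8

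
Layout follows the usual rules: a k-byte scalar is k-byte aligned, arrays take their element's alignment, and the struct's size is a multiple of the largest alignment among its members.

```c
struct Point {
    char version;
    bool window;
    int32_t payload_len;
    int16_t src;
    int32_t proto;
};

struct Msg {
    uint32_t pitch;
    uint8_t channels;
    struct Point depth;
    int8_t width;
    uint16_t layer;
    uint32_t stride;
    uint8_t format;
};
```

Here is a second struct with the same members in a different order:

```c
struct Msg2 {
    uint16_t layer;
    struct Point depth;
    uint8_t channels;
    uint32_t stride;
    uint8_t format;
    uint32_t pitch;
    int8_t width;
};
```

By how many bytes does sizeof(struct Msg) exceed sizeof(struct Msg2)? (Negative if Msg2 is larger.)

Point: @0: version [1B, align 1] → 1; @1: window [1B, align 1] → 2; +2 pad (align 4); @4: payload_len [4B, align 4] → 8; @8: src [2B, align 2] → 10; +2 pad (align 4); @12: proto [4B, align 4] → 16; size 16, align 4
@0: pitch [4B, align 4] → 4
@4: channels [1B, align 1] → 5
+3 pad (align 4)
@8: depth [16B, align 4] → 24
@24: width [1B, align 1] → 25
+1 pad (align 2)
@26: layer [2B, align 2] → 28
@28: stride [4B, align 4] → 32
@32: format [1B, align 1] → 33
+3 tail pad (align 4)
size 36, align 4
— Msg2 —
@0: layer [2B, align 2] → 2
+2 pad (align 4)
@4: depth [16B, align 4] → 20
@20: channels [1B, align 1] → 21
+3 pad (align 4)
@24: stride [4B, align 4] → 28
@28: format [1B, align 1] → 29
+3 pad (align 4)
@32: pitch [4B, align 4] → 36
@36: width [1B, align 1] → 37
+3 tail pad (align 4)
size 40, align 4
36 − 40 = -4

-4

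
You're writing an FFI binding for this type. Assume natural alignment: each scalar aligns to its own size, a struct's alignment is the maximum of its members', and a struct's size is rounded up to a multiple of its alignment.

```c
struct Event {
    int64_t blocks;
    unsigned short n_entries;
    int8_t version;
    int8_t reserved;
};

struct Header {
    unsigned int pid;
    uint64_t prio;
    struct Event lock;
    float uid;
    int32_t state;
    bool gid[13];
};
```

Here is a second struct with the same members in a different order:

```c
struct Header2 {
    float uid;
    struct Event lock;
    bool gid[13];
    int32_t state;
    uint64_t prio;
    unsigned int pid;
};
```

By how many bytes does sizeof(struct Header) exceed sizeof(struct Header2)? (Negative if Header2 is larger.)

-8

Event: 0..8  blocks  (8B, 8-aligned); 8..10  n_entries  (2B, 2-aligned); 10..11  version  (1B, 1-aligned); 11..12  reserved  (1B, 1-aligned); 12..16  -- tail padding (4B); sizeof = 16, alignof = 8
0..4  pid  (4B, 4-aligned)
4..8  -- padding (4B)
8..16  prio  (8B, 8-aligned)
16..32  lock  (16B, 8-aligned)
32..36  uid  (4B, 4-aligned)
36..40  state  (4B, 4-aligned)
40..53  gid  (13B, 1-aligned)
53..56  -- tail padding (3B)
sizeof = 56, alignof = 8
— Header2 —
0..4  uid  (4B, 4-aligned)
4..8  -- padding (4B)
8..24  lock  (16B, 8-aligned)
24..37  gid  (13B, 1-aligned)
37..40  -- padding (3B)
40..44  state  (4B, 4-aligned)
44..48  -- padding (4B)
48..56  prio  (8B, 8-aligned)
56..60  pid  (4B, 4-aligned)
60..64  -- tail padding (4B)
sizeof = 64, alignof = 8
56 − 64 = -8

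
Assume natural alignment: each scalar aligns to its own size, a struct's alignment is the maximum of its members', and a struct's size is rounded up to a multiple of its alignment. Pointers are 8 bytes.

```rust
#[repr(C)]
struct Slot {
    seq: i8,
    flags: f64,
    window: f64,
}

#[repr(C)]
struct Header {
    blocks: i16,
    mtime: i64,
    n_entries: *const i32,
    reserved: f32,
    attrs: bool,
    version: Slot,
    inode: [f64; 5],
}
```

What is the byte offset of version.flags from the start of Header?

Slot: 0..1  seq  (1B, 1-aligned); 1..8  -- padding (7B); 8..16  flags  (8B, 8-aligned); 16..24  window  (8B, 8-aligned); sizeof = 24, alignof = 8
0..2  blocks  (2B, 2-aligned)
2..8  -- padding (6B)
8..16  mtime  (8B, 8-aligned)
16..24  n_entries  (8B, 8-aligned)
24..28  reserved  (4B, 4-aligned)
28..29  attrs  (1B, 1-aligned)
29..32  -- padding (3B)
32..56  version  (24B, 8-aligned)
within Slot: flags at 8
32 + 8 = 40

40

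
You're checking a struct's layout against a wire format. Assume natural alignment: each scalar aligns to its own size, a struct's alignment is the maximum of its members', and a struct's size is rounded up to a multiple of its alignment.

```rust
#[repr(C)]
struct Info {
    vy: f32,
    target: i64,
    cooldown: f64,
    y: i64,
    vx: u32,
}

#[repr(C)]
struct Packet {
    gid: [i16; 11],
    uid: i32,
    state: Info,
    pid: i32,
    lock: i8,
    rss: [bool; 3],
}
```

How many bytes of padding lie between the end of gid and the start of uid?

Info: 0..4  vy  (4B, 4-aligned); 4..8  -- padding (4B); 8..16  target  (8B, 8-aligned); 16..24  cooldown  (8B, 8-aligned); 24..32  y  (8B, 8-aligned); 32..36  vx  (4B, 4-aligned); 36..40  -- tail padding (4B); sizeof = 40, alignof = 8
0..22  gid  (22B, 2-aligned)
22..24  -- padding (2B)
24..28  uid  (4B, 4-aligned)

2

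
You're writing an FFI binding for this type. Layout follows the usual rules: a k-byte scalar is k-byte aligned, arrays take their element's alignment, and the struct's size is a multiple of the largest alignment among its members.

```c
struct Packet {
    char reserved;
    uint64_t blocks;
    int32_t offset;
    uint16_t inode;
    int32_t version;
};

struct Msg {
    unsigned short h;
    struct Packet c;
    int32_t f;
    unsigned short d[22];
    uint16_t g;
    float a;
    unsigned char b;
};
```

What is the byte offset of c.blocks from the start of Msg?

Packet: @0: reserved [1B, align 1] → 1; +7 pad (align 8); @8: blocks [8B, align 8] → 16; @16: offset [4B, align 4] → 20; @20: inode [2B, align 2] → 22; +2 pad (align 4); @24: version [4B, align 4] → 28; +4 tail pad (align 8); size 32, align 8
@0: h [2B, align 2] → 2
+6 pad (align 8)
@8: c [32B, align 8] → 40
within Packet: blocks at 8
8 + 8 = 16

16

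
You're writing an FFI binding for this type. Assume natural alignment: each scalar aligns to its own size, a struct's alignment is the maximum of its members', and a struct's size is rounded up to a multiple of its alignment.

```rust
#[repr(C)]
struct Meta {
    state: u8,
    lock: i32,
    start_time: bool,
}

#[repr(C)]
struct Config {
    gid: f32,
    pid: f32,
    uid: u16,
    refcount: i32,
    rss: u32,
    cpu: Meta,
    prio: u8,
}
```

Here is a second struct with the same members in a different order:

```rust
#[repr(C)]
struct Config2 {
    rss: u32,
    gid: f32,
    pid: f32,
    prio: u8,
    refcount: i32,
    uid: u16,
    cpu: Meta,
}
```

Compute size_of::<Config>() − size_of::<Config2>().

0

Meta: 0..1  state  (1B, 1-aligned); 1..4  -- padding (3B); 4..8  lock  (4B, 4-aligned); 8..9  start_time  (1B, 1-aligned); 9..12  -- tail padding (3B); sizeof = 12, alignof = 4
0..4  gid  (4B, 4-aligned)
4..8  pid  (4B, 4-aligned)
8..10  uid  (2B, 2-aligned)
10..12  -- padding (2B)
12..16  refcount  (4B, 4-aligned)
16..20  rss  (4B, 4-aligned)
20..32  cpu  (12B, 4-aligned)
32..33  prio  (1B, 1-aligned)
33..36  -- tail padding (3B)
sizeof = 36, alignof = 4
— Config2 —
0..4  rss  (4B, 4-aligned)
4..8  gid  (4B, 4-aligned)
8..12  pid  (4B, 4-aligned)
12..13  prio  (1B, 1-aligned)
13..16  -- padding (3B)
16..20  refcount  (4B, 4-aligned)
20..22  uid  (2B, 2-aligned)
22..24  -- padding (2B)
24..36  cpu  (12B, 4-aligned)
sizeof = 36, alignof = 4
36 − 36 = 0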